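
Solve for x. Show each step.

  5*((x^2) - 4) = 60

Step 1. [5*((x^2) - 4) = 60] LHS = 5·(…); ÷5 both sides, so div: (x^2) - 4 = 12.
Step 2. [(x^2) - 4 = 12] -4 is outermost — add 4 both sides, so sub: x^2 = 16.
Step 3. [x^2 = 16] √ both sides: 16 ≥ 0 gives two branches. So sqrt: x = 4 or -4.

Answer: x ∈ {-4, 4}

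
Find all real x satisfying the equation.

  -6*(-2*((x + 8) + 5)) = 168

Step 1. [-6*(-2*((x + 8) + 5)) = 168] divide by the outer -6, so div: -2*((x + 8) + 5) = -28.
Step 2. [-2*((x + 8) + 5) = -28] LHS = -2·(…); ÷-2 both sides ⇒ div: (x + 8) + 5 = 14.
Step 3. [(x + 8) + 5 = 14] 5 comes off first (subtract 5) ⇒ sub: x + 8 = 9.
Step 4. [x + 8 = 9] peel the +8: subtract 8 from each side. So sub: x = 1.

Answer: x ∈ {1}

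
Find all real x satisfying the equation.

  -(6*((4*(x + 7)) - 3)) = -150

Step 1. [-(6*((4*(x + 7)) - 3)) = -150] flip signs both sides ⇒ neg: 6*((4*(x + 7)) - 3) = 150.
Step 2. [6*((4*(x + 7)) - 3) = 150] 6·(inner) — divide through by 6, so div: (4*(x + 7)) - 3 = 25.
Step 3. [(4*(x + 7)) - 3 = 25] add 3: x sits inside (… - 3) ⇒ sub: 4*(x + 7) = 28.
Step 4. [4*(x + 7) = 28] divide by the outer 4. So div: x + 7 = 7.
Step 5. [x + 7 = 7] the outer +7 inverts by subtracting 7 ⇒ sub: x = 0.

Answer: x ∈ {0}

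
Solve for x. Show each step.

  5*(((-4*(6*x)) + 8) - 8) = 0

Step 1. [5*(((-4*(6*x)) + 8) - 8) = 0] divide by the outer 5, so div: ((-4*(6*x)) + 8) - 8 = 0.
Step 2. [((-4*(6*x)) + 8) - 8 = 0] 8 comes off first (add 8) ⇒ sub: (-4*(6*x)) + 8 = 8.
Step 3. [(-4*(6*x)) + 8 = 8] -4 | LHS and -4 | 8: pull -4 out, so factor: (6*x) - 2 = -2.
Step 4. [(6*x) - 2 = -2] peel the -2: add 2 from each side ⇒ sub: 6*x = 0.
Step 5. [6*x = 0] divide by the outer 6, so div: x = 0.

Answer: x ∈ {0}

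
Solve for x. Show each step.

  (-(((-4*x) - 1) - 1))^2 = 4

Step 1. [(-(((-4*x) - 1) - 1))^2 = 4] √ both sides: 4 ≥ 0 gives two branches ⇒ sqrt: -(((-4*x) - 1) - 1) = 2 or -2.
Step 2. [-(((-4*x) - 1) - 1) = 2 or -2] LHS negated; negate both sides. So neg: ((-4*x) - 1) - 1 = -2 or 2.
Step 3. [((-4*x) - 1) - 1 = -2 or 2] peel the -1: add 1 from each side, so sub: (-4*x) - 1 = -1 or 3.
Step 4. [(-4*x) - 1 = -1 or 3] add 1: x sits inside (… - 1), so sub: -4*x = 0 or 4.
Step 5. [-4*x = 0 or 4] leading coefficient -4: divide by -4 ⇒ div: x = 0 or -1.

Answer: x ∈ {-1, 0}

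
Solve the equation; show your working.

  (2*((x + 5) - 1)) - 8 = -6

Step 1. [(2*((x + 5) - 1)) - 8 = -6] -8 is outermost — add 8 both sides. So sub: 2*((x + 5) - 1) = 2.
Step 2. [2*((x + 5) - 1) = 2] 2·(inner) — divide through by 2 ⇒ div: (x + 5) - 1 = 1.
Step 3. [(x + 5) - 1 = 1] -1 is outermost — add 1 both sides ⇒ sub: x + 5 = 2.
Step 4. [x + 5 = 2] subtract 5: x sits inside (… + 5) ⇒ sub: x = -3.

Answer: x ∈ {-3}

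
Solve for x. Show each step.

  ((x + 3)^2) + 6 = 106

Step 1. [((x + 3)^2) + 6 = 106] peel the +6: subtract 6 from each side. So sub: (x + 3)^2 = 100.
Step 2. [(x + 3)^2 = 100] LHS squared, RHS 100 ≥ 0: apply √ (±). So sqrt: x + 3 = 10 or -10.
Step 3. [x + 3 = 10 or -10] 3 comes off first (subtract 3). So sub: x = 7 or -13.

Answer: x ∈ {-13, 7}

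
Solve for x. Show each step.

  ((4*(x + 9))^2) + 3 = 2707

Step 1. [((4*(x + 9))^2) + 3 = 2707] the outer +3 inverts by subtracting 3 ⇒ sub: (4*(x + 9))^2 = 2704.
Step 2. [(4*(x + 9))^2 = 2704] 2704 ≥ 0, LHS is (·)² — take ±√ ⇒ sqrt: 4*(x + 9) = 52 or -52.
Step 3. [4*(x + 9) = 52 or -52] 4·(inner) — divide through by 4. So div: x + 9 = 13 or -13.
Step 4. [x + 9 = 13 or -13] +9 is outermost — subtract 9 both sides. So sub: x = 4 or -22.

Answer: x ∈ {-22, 4}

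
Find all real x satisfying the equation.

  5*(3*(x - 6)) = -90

Step 1. [5*(3*(x - 6)) = -90] leading coefficient 5: divide by 5 ⇒ div: 3*(x - 6) = -18.
Step 2. [3*(x - 6) = -18] 3·(inner) — divide through by 3. So div: x - 6 = -6.
Step 3. [x - 6 = -6] peel the -6: add 6 from each side ⇒ sub: x = 0.

Answer: x ∈ {0}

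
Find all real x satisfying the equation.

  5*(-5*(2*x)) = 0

Step 1. [5*(-5*(2*x)) = 0] 5·(inner) — divide through by 5. So div: -5*(2*x) = 0.
Step 2. [-5*(2*x) = 0] leading coefficient -5: divide by -5. So div: 2*x = 0.
Step 3. [2*x = 0] LHS = 2·(…); ÷2 both sides, so div: x = 0.

Answer: x ∈ {0}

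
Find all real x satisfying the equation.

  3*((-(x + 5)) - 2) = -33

Step 1. [3*((-(x + 5)) - 2) = -33] 3·(inner) — divide through by 3 ⇒ div: (-(x + 5)) - 2 = -11.
Step 2. [(-(x + 5)) - 2 = -11] -2 is outermost — add 2 both sides, so sub: -(x + 5) = -9.
Step 3. [-(x + 5) = -9] LHS negated; negate both sides ⇒ neg: x + 5 = 9.
Step 4. [x + 5 = 9] peel the +5: subtract 5 from each side. So sub: x = 4.

Answer: x ∈ {4}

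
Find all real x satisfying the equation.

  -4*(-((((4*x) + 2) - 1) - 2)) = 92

Step 1. [-4*(-((((4*x) + 2) - 1) - 2)) = 92] LHS = -4·(…); ÷-4 both sides ⇒ div: -((((4*x) + 2) - 1) - 2) = -23.
Step 2. [-((((4*x) + 2) - 1) - 2) = -23] leading − — multiply by −1 ⇒ neg: (((4*x) + 2) - 1) - 2 = 23.
Step 3. [(((4*x) + 2) - 1) - 2 = 23] -2 is outermost — add 2 both sides, so sub: ((4*x) + 2) - 1 = 25.
Step 4. [((4*x) + 2) - 1 = 25] -1 is outermost — add 1 both sides. So sub: (4*x) + 2 = 26.
Step 5. [(4*x) + 2 = 26] peel the +2: subtract 2 from each side, so sub: 4*x = 24.
Step 6. [4*x = 24] leading coefficient 4: divide by 4, so div: x = 6.

Answer: x ∈ {6}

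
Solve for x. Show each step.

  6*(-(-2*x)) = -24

Step 1. [6*(-(-2*x)) = -24] 6 out front; divide by 6. So div: -(-2*x) = -4.
Step 2. [-(-2*x) = -4] LHS negated; negate both sides, so neg: -2*x = 4.
Step 3. [-2*x = 4] -2·(inner) — divide through by -2 ⇒ div: x = -2.

Answer: x ∈ {-2}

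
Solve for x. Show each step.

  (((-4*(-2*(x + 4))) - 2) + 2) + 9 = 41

Step 1. [(((-4*(-2*(x + 4))) - 2) + 2) + 9 = 41] the outer +9 inverts by subtracting 9. So sub: ((-4*(-2*(x + 4))) - 2) + 2 = 32.
Step 2. [((-4*(-2*(x + 4))) - 2) + 2 = 32] +2 is outermost — subtract 2 both sides, so sub: (-4*(-2*(x + 4))) - 2 = 30.
Step 3. [(-4*(-2*(x + 4))) - 2 = 30] the outer -2 inverts by adding 2 ⇒ sub: -4*(-2*(x + 4)) = 32.
Step 4. [-4*(-2*(x + 4)) = 32] leading coefficient -4: divide by -4, so div: -2*(x + 4) = -8.
Step 5. [-2*(x + 4) = -8] -2 out front; divide by -2. So div: x + 4 = 4.
Step 6. [x + 4 = 4] 4 comes off first (subtract 4), so sub: x = 0.

Answer: x ∈ {0}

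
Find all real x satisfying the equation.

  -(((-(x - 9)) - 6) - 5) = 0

Step 1. [-(((-(x - 9)) - 6) - 5) = 0] LHS negated; negate both sides. So neg: ((-(x - 9)) - 6) - 5 = 0.
Step 2. [((-(x - 9)) - 6) - 5 = 0] -5 is outermost — add 5 both sides, so sub: (-(x - 9)) - 6 = 5.
Step 3. [(-(x - 9)) - 6 = 5] the outer -6 inverts by adding 6 ⇒ sub: -(x - 9) = 11.
Step 4. [-(x - 9) = 11] LHS negated; negate both sides. So neg: x - 9 = -11.
Step 5. [x - 9 = -11] add 9: x sits inside (… - 9), so sub: x = -2.

Answer: x ∈ {-2}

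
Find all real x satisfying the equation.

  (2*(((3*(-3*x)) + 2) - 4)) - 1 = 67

Step 1. [(2*(((3*(-3*x)) + 2) - 4)) - 1 = 67] add 1: x sits inside (… - 1), so sub: 2*(((3*(-3*x)) + 2) - 4) = 68.
Step 2. [2*(((3*(-3*x)) + 2) - 4) = 68] LHS = 2·(…); ÷2 both sides. So div: ((3*(-3*x)) + 2) - 4 = 34.
Step 3. [((3*(-3*x)) + 2) - 4 = 34] 4 comes off first (add 4) ⇒ sub: (3*(-3*x)) + 2 = 38.
Step 4. [(3*(-3*x)) + 2 = 38] 2 comes off first (subtract 2), so sub: 3*(-3*x) = 36.
Step 5. [3*(-3*x) = 36] 3·(inner) — divide through by 3 ⇒ div: -3*x = 12.
Step 6. [-3*x = 12] divide by the outer -3. So div: x = -4.

Answer: x ∈ {-4}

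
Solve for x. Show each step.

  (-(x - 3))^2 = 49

Step 1. [(-(x - 3))^2 = 49] LHS squared, RHS 49 ≥ 0: apply √ (±) ⇒ sqrt: -(x - 3) = 7 or -7.
Step 2. [-(x - 3) = 7 or -7] leading − — multiply by −1. So neg: x - 3 = -7 or 7.
Step 3. [x - 3 = -7 or 7] -3 is outermost — add 3 both sides. So sub: x = -4 or 10.

Answer: x ∈ {-4, 10}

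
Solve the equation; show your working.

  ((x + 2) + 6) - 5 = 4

Step 1. [((x + 2) + 6) - 5 = 4] peel the -5: add 5 from each side ⇒ sub: (x + 2) + 6 = 9.
Step 2. [(x + 2) + 6 = 9] 6 comes off first (subtract 6) ⇒ sub: x + 2 = 3.
Step 3. [x + 2 = 3] the outer +2 inverts by subtracting 2. So sub: x = 1.

Answer: x ∈ {1}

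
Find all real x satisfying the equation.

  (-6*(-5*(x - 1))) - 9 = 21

Step 1. [(-6*(-5*(x - 1))) - 9 = 21] add 9: x sits inside (… - 9), so sub: -6*(-5*(x - 1)) = 30.
Step 2. [-6*(-5*(x - 1)) = 30] -6·(inner) — divide through by -6 ⇒ div: -5*(x - 1) = -5.
Step 3. [-5*(x - 1) = -5] -5·(inner) — divide through by -5. So div: x - 1 = 1.
Step 4. [x - 1 = 1] 1 comes off first (add 1) ⇒ sub: x = 2.

Answer: x ∈ {2}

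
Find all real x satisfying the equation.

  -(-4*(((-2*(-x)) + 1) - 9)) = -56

Step 1. [-(-4*(((-2*(-x)) + 1) - 9)) = -56] leading − — multiply by −1, so neg: -4*(((-2*(-x)) + 1) - 9) = 56.
Step 2. [-4*(((-2*(-x)) + 1) - 9) = 56] -4 out front; divide by -4, so div: ((-2*(-x)) + 1) - 9 = -14.
Step 3. [((-2*(-x)) + 1) - 9 = -14] peel the -9: add 9 from each side, so sub: (-2*(-x)) + 1 = -5.
Step 4. [(-2*(-x)) + 1 = -5] peel the +1: subtract 1 from each side. So sub: -2*(-x) = -6.
Step 5. [-2*(-x) = -6] leading coefficient -2: divide by -2. So div: -x = 3.
Step 6. [-x = 3] flip signs both sides ⇒ neg: x = -3.

Answer: x ∈ {-3}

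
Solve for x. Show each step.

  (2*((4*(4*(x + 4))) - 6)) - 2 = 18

Step 1. [(2*((4*(4*(x + 4))) - 6)) - 2 = 18] -2 is outermost — add 2 both sides ⇒ sub: 2*((4*(4*(x + 4))) - 6) = 20.
Step 2. [2*((4*(4*(x + 4))) - 6) = 20] 2·(inner) — divide through by 2, so div: (4*(4*(x + 4))) - 6 = 10.
Step 3. [(4*(4*(x + 4))) - 6 = 10] the outer -6 inverts by adding 6. So sub: 4*(4*(x + 4)) = 16.
Step 4. [4*(4*(x + 4)) = 16] 4 out front; divide by 4. So div: 4*(x + 4) = 4.
Step 5. [4*(x + 4) = 4] LHS = 4·(…); ÷4 both sides, so div: x + 4 = 1.
Step 6. [x + 4 = 1] subtract 4: x sits inside (… + 4) ⇒ sub: x = -3.

Answer: x ∈ {-3}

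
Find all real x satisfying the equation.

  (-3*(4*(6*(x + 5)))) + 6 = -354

Step 1. [(-3*(4*(6*(x + 5)))) + 6 = -354] peel the +6: subtract 6 from each side, so sub: -3*(4*(6*(x + 5))) = -360.
Step 2. [-3*(4*(6*(x + 5))) = -360] leading coefficient -3: divide by -3 ⇒ div: 4*(6*(x + 5)) = 120.
Step 3. [4*(6*(x + 5)) = 120] 4 out front; divide by 4. So div: 6*(x + 5) = 30.
Step 4. [6*(x + 5) = 30] LHS = 6·(…); ÷6 both sides. So div: x + 5 = 5.
Step 5. [x + 5 = 5] 5 comes off first (subtract 5), so sub: x = 0.

Answer: x ∈ {0}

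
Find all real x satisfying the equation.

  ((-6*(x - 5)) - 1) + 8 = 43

Step 1. [((-6*(x - 5)) - 1) + 8 = 43] subtract 8: x sits inside (… + 8). So sub: (-6*(x - 5)) - 1 = 35.
Step 2. [(-6*(x - 5)) - 1 = 35] add 1: x sits inside (… - 1), so sub: -6*(x - 5) = 36.
Step 3. [-6*(x - 5) = 36] LHS = -6·(…); ÷-6 both sides ⇒ div: x - 5 = -6.
Step 4. [x - 5 = -6] the outer -5 inverts by adding 5, so sub: x = -1.

Answer: x ∈ {-1}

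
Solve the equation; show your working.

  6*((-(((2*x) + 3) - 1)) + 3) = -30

Step 1. [6*((-(((2*x) + 3) - 1)) + 3) = -30] 6·(inner) — divide through by 6. So div: (-(((2*x) + 3) - 1)) + 3 = -5.
Step 2. [(-(((2*x) + 3) - 1)) + 3 = -5] peel the +3: subtract 3 from each side, so sub: -(((2*x) + 3) - 1) = -8.
Step 3. [-(((2*x) + 3) - 1) = -8] flip signs both sides. So neg: ((2*x) + 3) - 1 = 8.
Step 4. [((2*x) + 3) - 1 = 8] the outer -1 inverts by adding 1, so sub: (2*x) + 3 = 9.
Step 5. [(2*x) + 3 = 9] +3 is outermost — subtract 3 both sides. So sub: 2*x = 6.
Step 6. [2*x = 6] 2 out front; divide by 2. So div: x = 3.

Answer: x ∈ {3}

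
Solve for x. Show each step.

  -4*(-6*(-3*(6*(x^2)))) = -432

Step 1. [-4*(-6*(-3*(6*(x^2)))) = -432] leading coefficient -4: divide by -4. So div: -6*(-3*(6*(x^2))) = 108.
Step 2. [-6*(-3*(6*(x^2))) = 108] -6 out front; divide by -6 ⇒ div: -3*(6*(x^2)) = -18.
Step 3. [-3*(6*(x^2)) = -18] LHS = -3·(…); ÷-3 both sides ⇒ div: 6*(x^2) = 6.
Step 4. [6*(x^2) = 6] divide by the outer 6, so div: x^2 = 1.
Step 5. [x^2 = 1] √ both sides: 1 ≥ 0 gives two branches. So sqrt: x = 1 or -1.

Answer: x ∈ {-1, 1}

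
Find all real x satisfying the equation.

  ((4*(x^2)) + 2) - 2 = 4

Step 1. [((4*(x^2)) + 2) - 2 = 4] the outer -2 inverts by adding 2. So sub: (4*(x^2)) + 2 = 6.
Step 2. [(4*(x^2)) + 2 = 6] the outer +2 inverts by subtracting 2. So sub: 4*(x^2) = 4.
Step 3. [4*(x^2) = 4] 4 out front; divide by 4, so div: x^2 = 1.
Step 4. [x^2 = 1] √ both sides: 1 ≥ 0 gives two branches, so sqrt: x = 1 or -1.

Answer: x ∈ {-1, 1}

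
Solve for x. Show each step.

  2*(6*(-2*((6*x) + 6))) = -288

Step 1. [2*(6*(-2*((6*x) + 6))) = -288] divide by the outer 2, so div: 6*(-2*((6*x) + 6)) = -144.
Step 2. [6*(-2*((6*x) + 6)) = -144] 6·(inner) — divide through by 6, so div: -2*((6*x) + 6) = -24.
Step 3. [-2*((6*x) + 6) = -24] -2·(inner) — divide through by -2, so div: (6*x) + 6 = 12.
Step 4. [(6*x) + 6 = 12] 6 | LHS and 6 | 12: pull 6 out. So factor: x + 1 = 2.
Step 5. [x + 1 = 2] subtract 1: x sits inside (… + 1), so sub: x = 1.

Answer: x ∈ {1}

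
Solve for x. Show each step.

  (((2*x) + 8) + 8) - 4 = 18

Step 1. [(((2*x) + 8) + 8) - 4 = 18] 4 comes off first (add 4). So sub: ((2*x) + 8) + 8 = 22.
Step 2. [((2*x) + 8) + 8 = 22] 8 comes off first (subtract 8) ⇒ sub: (2*x) + 8 = 14.
Step 3. [(2*x) + 8 = 14] +8 is outermost — subtract 8 both sides. So sub: 2*x = 6.
Step 4. [2*x = 6] 2 out front; divide by 2. So div: x = 3.

Answer: x ∈ {3}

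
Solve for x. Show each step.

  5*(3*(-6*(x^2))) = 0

Step 1. [5*(3*(-6*(x^2))) = 0] leading coefficient 5: divide by 5 ⇒ div: 3*(-6*(x^2)) = 0.
Step 2. [3*(-6*(x^2)) = 0] 3·(inner) — divide through by 3, so div: -6*(x^2) = 0.
Step 3. [-6*(x^2) = 0] leading coefficient -6: divide by -6 ⇒ div: x^2 = 0.
Step 4. [x^2 = 0] LHS squared, RHS 0 ≥ 0: apply √ (±). So sqrt: x = 0.

Answer: x ∈ {0}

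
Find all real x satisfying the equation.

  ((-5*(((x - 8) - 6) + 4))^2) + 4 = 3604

Step 1. [((-5*(((x - 8) - 6) + 4))^2) + 4 = 3604] subtract 4: x sits inside (… + 4). So sub: (-5*(((x - 8) - 6) + 4))^2 = 3600.
Step 2. [(-5*(((x - 8) - 6) + 4))^2 = 3600] 3600 ≥ 0, LHS is (·)² — take ±√, so sqrt: -5*(((x - 8) - 6) + 4) = 60 or -60.
Step 3. [-5*(((x - 8) - 6) + 4) = 60 or -60] LHS = -5·(…); ÷-5 both sides ⇒ div: ((x - 8) - 6) + 4 = -12 or 12.
Step 4. [((x - 8) - 6) + 4 = -12 or 12] 4 comes off first (subtract 4) ⇒ sub: (x - 8) - 6 = -16 or 8.
Step 5. [(x - 8) - 6 = -16 or 8] 6 comes off first (add 6) ⇒ sub: x - 8 = -10 or 14.
Step 6. [x - 8 = -10 or 14] 8 comes off first (add 8). So sub: x = -2 or 22.

Answer: x ∈ {-2, 22}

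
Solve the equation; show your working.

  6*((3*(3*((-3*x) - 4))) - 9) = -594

Step 1. [6*((3*(3*((-3*x) - 4))) - 9) = -594] divide by the outer 6, so div: (3*(3*((-3*x) - 4))) - 9 = -99.
Step 2. [(3*(3*((-3*x) - 4))) - 9 = -99] 3 | LHS and 3 | -99: pull 3 out ⇒ factor: (3*((-3*x) - 4)) - 3 = -33.
Step 3. [(3*((-3*x) - 4)) - 3 = -33] common factor 3 (LHS and -33) — divide through. So factor: ((-3*x) - 4) - 1 = -11.
Step 4. [((-3*x) - 4) - 1 = -11] peel the -1: add 1 from each side. So sub: (-3*x) - 4 = -10.
Step 5. [(-3*x) - 4 = -10] -4 is outermost — add 4 both sides, so sub: -3*x = -6.
Step 6. [-3*x = -6] -3·(inner) — divide through by -3, so div: x = 2.

Answer: x ∈ {2}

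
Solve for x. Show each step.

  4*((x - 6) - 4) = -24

Step 1. [4*((x - 6) - 4) = -24] 4 out front; divide by 4, so div: (x - 6) - 4 = -6.
Step 2. [(x - 6) - 4 = -6] the outer -4 inverts by adding 4 ⇒ sub: x - 6 = -2.
Step 3. [x - 6 = -2] the outer -6 inverts by adding 6. So sub: x = 4.

Answer: x ∈ {4}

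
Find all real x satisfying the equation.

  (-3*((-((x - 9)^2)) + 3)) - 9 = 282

Step 1. [(-3*((-((x - 9)^2)) + 3)) - 9 = 282] -3 | LHS and -3 | 282: pull -3 out ⇒ factor: ((-((x - 9)^2)) + 3) + 3 = -94.
Step 2. [((-((x - 9)^2)) + 3) + 3 = -94] peel the +3: subtract 3 from each side, so sub: (-((x - 9)^2)) + 3 = -97.
Step 3. [(-((x - 9)^2)) + 3 = -97] +3 is outermost — subtract 3 both sides. So sub: -((x - 9)^2) = -100.
Step 4. [-((x - 9)^2) = -100] leading − — multiply by −1, so neg: (x - 9)^2 = 100.
Step 5. [(x - 9)^2 = 100] LHS squared, RHS 100 ≥ 0: apply √ (±) ⇒ sqrt: x - 9 = 10 or -10.
Step 6. [x - 9 = 10 or -10] -9 is outermost — add 9 both sides ⇒ sub: x = 19 or -1.

Answer: x ∈ {-1, 19}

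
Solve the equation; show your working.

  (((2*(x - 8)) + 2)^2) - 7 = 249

Step 1. [(((2*(x - 8)) + 2)^2) - 7 = 249] peel the -7: add 7 from each side. So sub: ((2*(x - 8)) + 2)^2 = 256.
Step 2. [((2*(x - 8)) + 2)^2 = 256] 256 ≥ 0, LHS is (·)² — take ±√, so sqrt: (2*(x - 8)) + 2 = 16 or -16.
Step 3. [(2*(x - 8)) + 2 = 16 or -16] common factor 2 (LHS and 16 or -16) — divide through ⇒ factor: (x - 8) + 1 = 8 or -8.
Step 4. [(x - 8) + 1 = 8 or -8] subtract 1: x sits inside (… + 1). So sub: x - 8 = 7 or -9.
Step 5. [x - 8 = 7 or -9] the outer -8 inverts by adding 8 ⇒ sub: x = 15 or -1.

Answer: x ∈ {-1, 15}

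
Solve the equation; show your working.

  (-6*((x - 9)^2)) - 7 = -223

Step 1. [(-6*((x - 9)^2)) - 7 = -223] add 7: x sits inside (… - 7), so sub: -6*((x - 9)^2) = -216.
Step 2. [-6*((x - 9)^2) = -216] divide by the outer -6, so div: (x - 9)^2 = 36.
Step 3. [(x - 9)^2 = 36] 36 ≥ 0, LHS is (·)² — take ±√. So sqrt: x - 9 = 6 or -6.
Step 4. [x - 9 = 6 or -6] -9 is outermost — add 9 both sides ⇒ sub: x = 15 or 3.

Answer: x ∈ {3, 15}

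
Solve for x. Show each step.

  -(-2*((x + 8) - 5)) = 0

Step 1. [-(-2*((x + 8) - 5)) = 0] LHS negated; negate both sides. So neg: -2*((x + 8) - 5) = 0.
Step 2. [-2*((x + 8) - 5) = 0] -2·(inner) — divide through by -2, so div: (x + 8) - 5 = 0.
Step 3. [(x + 8) - 5 = 0] 5 comes off first (add 5). So sub: x + 8 = 5.
Step 4. [x + 8 = 5] 8 comes off first (subtract 8), so sub: x = -3.

Answer: x ∈ {-3}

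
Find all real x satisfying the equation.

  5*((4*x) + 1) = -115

Step 1. [5*((4*x) + 1) = -115] 5 out front; divide by 5. So div: (4*x) + 1 = -23.
Step 2. [(4*x) + 1 = -23] the outer +1 inverts by subtracting 1. So sub: 4*x = -24.
Step 3. [4*x = -24] 4 out front; divide by 4, so div: x = -6.

Answer: x ∈ {-6}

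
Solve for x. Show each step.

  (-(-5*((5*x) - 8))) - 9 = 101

Step 1. [(-(-5*((5*x) - 8))) - 9 = 101] add 9: x sits inside (… - 9), so sub: -(-5*((5*x) - 8)) = 110.
Step 2. [-(-5*((5*x) - 8)) = 110] LHS negated; negate both sides. So neg: -5*((5*x) - 8) = -110.
Step 3. [-5*((5*x) - 8) = -110] -5·(inner) — divide through by -5. So div: (5*x) - 8 = 22.
Step 4. [(5*x) - 8 = 22] add 8: x sits inside (… - 8) ⇒ sub: 5*x = 30.
Step 5. [5*x = 30] 5 out front; divide by 5. So div: x = 6.

Answer: x ∈ {6}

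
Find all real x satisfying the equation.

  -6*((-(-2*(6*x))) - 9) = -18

Step 1. [-6*((-(-2*(6*x))) - 9) = -18] leading coefficient -6: divide by -6. So div: (-(-2*(6*x))) - 9 = 3.
Step 2. [(-(-2*(6*x))) - 9 = 3] peel the -9: add 9 from each side, so sub: -(-2*(6*x)) = 12.
Step 3. [-(-2*(6*x)) = 12] leading − — multiply by −1, so neg: -2*(6*x) = -12.
Step 4. [-2*(6*x) = -12] -2 out front; divide by -2. So div: 6*x = 6.
Step 5. [6*x = 6] leading coefficient 6: divide by 6, so div: x = 1.

Answer: x ∈ {1}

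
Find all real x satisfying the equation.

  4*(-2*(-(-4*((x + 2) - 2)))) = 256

Step 1. [4*(-2*(-(-4*((x + 2) - 2)))) = 256] divide by the outer 4 ⇒ div: -2*(-(-4*((x + 2) - 2))) = 64.
Step 2. [-2*(-(-4*((x + 2) - 2))) = 64] -2 out front; divide by -2 ⇒ div: -(-4*((x + 2) - 2)) = -32.
Step 3. [-(-4*((x + 2) - 2)) = -32] LHS negated; negate both sides. So neg: -4*((x + 2) - 2) = 32.
Step 4. [-4*((x + 2) - 2) = 32] LHS = -4·(…); ÷-4 both sides. So div: (x + 2) - 2 = -8.
Step 5. [(x + 2) - 2 = -8] 2 comes off first (add 2), so sub: x + 2 = -6.
Step 6. [x + 2 = -6] +2 is outermost — subtract 2 both sides ⇒ sub: x = -8.

Answer: x ∈ {-8}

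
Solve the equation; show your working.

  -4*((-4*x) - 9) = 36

Step 1. [-4*((-4*x) - 9) = 36] -4·(inner) — divide through by -4. So div: (-4*x) - 9 = -9.
Step 2. [(-4*x) - 9 = -9] 9 comes off first (add 9). So sub: -4*x = 0.
Step 3. [-4*x = 0] -4 out front; divide by -4. So div: x = 0.

Answer: x ∈ {0}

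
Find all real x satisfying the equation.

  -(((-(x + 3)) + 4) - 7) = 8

Step 1. [-(((-(x + 3)) + 4) - 7) = 8] LHS negated; negate both sides. So neg: ((-(x + 3)) + 4) - 7 = -8.
Step 2. [((-(x + 3)) + 4) - 7 = -8] -7 is outermost — add 7 both sides. So sub: (-(x + 3)) + 4 = -1.
Step 3. [(-(x + 3)) + 4 = -1] +4 is outermost — subtract 4 both sides ⇒ sub: -(x + 3) = -5.
Step 4. [-(x + 3) = -5] leading − — multiply by −1 ⇒ neg: x + 3 = 5.
Step 5. [x + 3 = 5] +3 is outermost — subtract 3 both sides ⇒ sub: x = 2.

Answer: x ∈ {2}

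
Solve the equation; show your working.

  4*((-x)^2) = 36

Step 1. [4*((-x)^2) = 36] leading coefficient 4: divide by 4 ⇒ div: (-x)^2 = 9.
Step 2. [(-x)^2 = 9] LHS squared, RHS 9 ≥ 0: apply √ (±). So sqrt: -x = 3 or -3.
Step 3. [-x = 3 or -3] flip signs both sides ⇒ neg: x = -3 or 3.

Answer: x ∈ {-3, 3}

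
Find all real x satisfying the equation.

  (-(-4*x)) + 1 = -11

Step 1. [(-(-4*x)) + 1 = -11] peel the +1: subtract 1 from each side. So sub: -(-4*x) = -12.
Step 2. [-(-4*x) = -12] LHS negated; negate both sides, so neg: -4*x = 12.
Step 3. [-4*x = 12] -4 out front; divide by -4 ⇒ div: x = -3.

Answer: x ∈ {-3}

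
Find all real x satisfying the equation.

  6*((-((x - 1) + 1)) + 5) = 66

Step 1. [6*((-((x - 1) + 1)) + 5) = 66] divide by the outer 6. So div: (-((x - 1) + 1)) + 5 = 11.
Step 2. [(-((x - 1) + 1)) + 5 = 11] +5 is outermost — subtract 5 both sides ⇒ sub: -((x - 1) + 1) = 6.
Step 3. [-((x - 1) + 1) = 6] LHS negated; negate both sides, so neg: (x - 1) + 1 = -6.
Step 4. [(x - 1) + 1 = -6] +1 is outermost — subtract 1 both sides, so sub: x - 1 = -7.
Step 5. [x - 1 = -7] peel the -1: add 1 from each side, so sub: x = -6.

Answer: x ∈ {-6}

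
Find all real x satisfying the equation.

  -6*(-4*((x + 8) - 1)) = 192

Step 1. [-6*(-4*((x + 8) - 1)) = 192] -6 out front; divide by -6, so div: -4*((x + 8) - 1) = -32.
Step 2. [-4*((x + 8) - 1) = -32] -4·(inner) — divide through by -4, so div: (x + 8) - 1 = 8.
Step 3. [(x + 8) - 1 = 8] add 1: x sits inside (… - 1), so sub: x + 8 = 9.
Step 4. [x + 8 = 9] peel the +8: subtract 8 from each side, so sub: x = 1.

Answer: x ∈ {1}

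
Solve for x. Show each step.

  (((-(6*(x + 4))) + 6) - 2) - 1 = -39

Step 1. [(((-(6*(x + 4))) + 6) - 2) - 1 = -39] peel the -1: add 1 from each side, so sub: ((-(6*(x + 4))) + 6) - 2 = -38.
Step 2. [((-(6*(x + 4))) + 6) - 2 = -38] -2 is outermost — add 2 both sides. So sub: (-(6*(x + 4))) + 6 = -36.
Step 3. [(-(6*(x + 4))) + 6 = -36] the outer +6 inverts by subtracting 6 ⇒ sub: -(6*(x + 4)) = -42.
Step 4. [-(6*(x + 4)) = -42] LHS negated; negate both sides, so neg: 6*(x + 4) = 42.
Step 5. [6*(x + 4) = 42] leading coefficient 6: divide by 6, so div: x + 4 = 7.
Step 6. [x + 4 = 7] subtract 4: x sits inside (… + 4), so sub: x = 3.

Answer: x ∈ {3}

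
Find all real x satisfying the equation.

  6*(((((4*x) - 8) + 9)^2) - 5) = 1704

Step 1. [6*(((((4*x) - 8) + 9)^2) - 5) = 1704] 6 out front; divide by 6, so div: ((((4*x) - 8) + 9)^2) - 5 = 284.
Step 2. [((((4*x) - 8) + 9)^2) - 5 = 284] peel the -5: add 5 from each side, so sub: (((4*x) - 8) + 9)^2 = 289.
Step 3. [(((4*x) - 8) + 9)^2 = 289] √ both sides: 289 ≥ 0 gives two branches ⇒ sqrt: ((4*x) - 8) + 9 = 17 or -17.
Step 4. [((4*x) - 8) + 9 = 17 or -17] the outer +9 inverts by subtracting 9 ⇒ sub: (4*x) - 8 = 8 or -26.
Step 5. [(4*x) - 8 = 8 or -26] the outer -8 inverts by adding 8. So sub: 4*x = 16 or -18.
Step 6. [4*x = 16 or -18] divide by the outer 4. So div: x = 4 or -9/2.

Answer: x ∈ {-9/2, 4}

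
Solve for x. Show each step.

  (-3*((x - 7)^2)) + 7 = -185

Step 1. [(-3*((x - 7)^2)) + 7 = -185] subtract 7: x sits inside (… + 7) ⇒ sub: -3*((x - 7)^2) = -192.
Step 2. [-3*((x - 7)^2) = -192] -3 out front; divide by -3, so div: (x - 7)^2 = 64.
Step 3. [(x - 7)^2 = 64] LHS squared, RHS 64 ≥ 0: apply √ (±). So sqrt: x - 7 = 8 or -8.
Step 4. [x - 7 = 8 or -8] -7 is outermost — add 7 both sides, so sub: x = 15 or -1.

Answer: x ∈ {-1, 15}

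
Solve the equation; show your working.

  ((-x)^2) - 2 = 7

Step 1. [((-x)^2) - 2 = 7] -2 is outermost — add 2 both sides ⇒ sub: (-x)^2 = 9.
Step 2. [(-x)^2 = 9] LHS squared, RHS 9 ≥ 0: apply √ (±). So sqrt: -x = 3 or -3.
Step 3. [-x = 3 or -3] flip signs both sides, so neg: x = -3 or 3.

Answer: x ∈ {-3, 3}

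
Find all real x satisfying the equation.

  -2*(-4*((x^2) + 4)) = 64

Step 1. [-2*(-4*((x^2) + 4)) = 64] LHS = -2·(…); ÷-2 both sides. So div: -4*((x^2) + 4) = -32.
Step 2. [-4*((x^2) + 4) = -32] divide by the outer -4, so div: (x^2) + 4 = 8.
Step 3. [(x^2) + 4 = 8] peel the +4: subtract 4 from each side, so sub: x^2 = 4.
Step 4. [x^2 = 4] √ both sides: 4 ≥ 0 gives two branches, so sqrt: x = 2 or -2.

Answer: x ∈ {-2, 2}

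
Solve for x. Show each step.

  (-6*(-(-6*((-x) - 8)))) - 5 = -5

Step 1. [(-6*(-(-6*((-x) - 8)))) - 5 = -5] add 5: x sits inside (… - 5) ⇒ sub: -6*(-(-6*((-x) - 8))) = 0.
Step 2. [-6*(-(-6*((-x) - 8))) = 0] divide by the outer -6 ⇒ div: -(-6*((-x) - 8)) = 0.
Step 3. [-(-6*((-x) - 8)) = 0] leading − — multiply by −1, so neg: -6*((-x) - 8) = 0.
Step 4. [-6*((-x) - 8) = 0] leading coefficient -6: divide by -6. So div: (-x) - 8 = 0.
Step 5. [(-x) - 8 = 0] peel the -8: add 8 from each side, so sub: -x = 8.
Step 6. [-x = 8] leading − — multiply by −1, so neg: x = -8.

Answer: x ∈ {-8}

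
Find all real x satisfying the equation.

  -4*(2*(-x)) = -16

Step 1. [-4*(2*(-x)) = -16] divide by the outer -4, so div: 2*(-x) = 4.
Step 2. [2*(-x) = 4] 2·(inner) — divide through by 2, so div: -x = 2.
Step 3. [-x = 2] LHS negated; negate both sides, so neg: x = -2.

Answer: x ∈ {-2}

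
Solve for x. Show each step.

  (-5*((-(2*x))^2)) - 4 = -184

Step 1. [(-5*((-(2*x))^2)) - 4 = -184] -4 is outermost — add 4 both sides ⇒ sub: -5*((-(2*x))^2) = -180.
Step 2. [-5*((-(2*x))^2) = -180] divide by the outer -5. So div: (-(2*x))^2 = 36.
Step 3. [(-(2*x))^2 = 36] LHS squared, RHS 36 ≥ 0: apply √ (±), so sqrt: -(2*x) = 6 or -6.
Step 4. [-(2*x) = 6 or -6] LHS negated; negate both sides ⇒ neg: 2*x = -6 or 6.
Step 5. [2*x = -6 or 6] 2·(inner) — divide through by 2. So div: x = -3 or 3.

Answer: x ∈ {-3, 3}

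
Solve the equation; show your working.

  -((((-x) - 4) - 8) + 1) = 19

Step 1. [-((((-x) - 4) - 8) + 1) = 19] leading − — multiply by −1, so neg: (((-x) - 4) - 8) + 1 = -19.
Step 2. [(((-x) - 4) - 8) + 1 = -19] subtract 1: x sits inside (… + 1) ⇒ sub: ((-x) - 4) - 8 = -20.
Step 3. [((-x) - 4) - 8 = -20] the outer -8 inverts by adding 8 ⇒ sub: (-x) - 4 = -12.
Step 4. [(-x) - 4 = -12] add 4: x sits inside (… - 4). So sub: -x = -8.
Step 5. [-x = -8] LHS negated; negate both sides, so neg: x = 8.

Answer: x ∈ {8}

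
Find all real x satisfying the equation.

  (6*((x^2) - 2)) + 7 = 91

Step 1. [(6*((x^2) - 2)) + 7 = 91] subtract 7: x sits inside (… + 7), so sub: 6*((x^2) - 2) = 84.
Step 2. [6*((x^2) - 2) = 84] LHS = 6·(…); ÷6 both sides. So div: (x^2) - 2 = 14.
Step 3. [(x^2) - 2 = 14] 2 comes off first (add 2). So sub: x^2 = 16.
Step 4. [x^2 = 16] √ both sides: 16 ≥ 0 gives two branches, so sqrt: x = 4 or -4.

Answer: x ∈ {-4, 4}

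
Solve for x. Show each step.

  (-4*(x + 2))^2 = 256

Step 1. [(-4*(x + 2))^2 = 256] 256 ≥ 0, LHS is (·)² — take ±√ ⇒ sqrt: -4*(x + 2) = 16 or -16.
Step 2. [-4*(x + 2) = 16 or -16] -4 out front; divide by -4, so div: x + 2 = -4 or 4.
Step 3. [x + 2 = -4 or 4] 2 comes off first (subtract 2), so sub: x = -6 or 2.

Answer: x ∈ {-6, 2}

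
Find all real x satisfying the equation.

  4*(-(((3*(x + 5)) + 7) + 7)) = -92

Step 1. [4*(-(((3*(x + 5)) + 7) + 7)) = -92] divide by the outer 4 ⇒ div: -(((3*(x + 5)) + 7) + 7) = -23.
Step 2. [-(((3*(x + 5)) + 7) + 7) = -23] LHS negated; negate both sides ⇒ neg: ((3*(x + 5)) + 7) + 7 = 23.
Step 3. [((3*(x + 5)) + 7) + 7 = 23] 7 comes off first (subtract 7), so sub: (3*(x + 5)) + 7 = 16.
Step 4. [(3*(x + 5)) + 7 = 16] peel the +7: subtract 7 from each side ⇒ sub: 3*(x + 5) = 9.
Step 5. [3*(x + 5) = 9] 3·(inner) — divide through by 3. So div: x + 5 = 3.
Step 6. [x + 5 = 3] subtract 5: x sits inside (… + 5), so sub: x = -2.

Answer: x ∈ {-2}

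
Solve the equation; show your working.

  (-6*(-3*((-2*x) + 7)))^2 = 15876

Step 1. [(-6*(-3*((-2*x) + 7)))^2 = 15876] √ both sides: 15876 ≥ 0 gives two branches. So sqrt: -6*(-3*((-2*x) + 7)) = 126 or -126.
Step 2. [-6*(-3*((-2*x) + 7)) = 126 or -126] divide by the outer -6. So div: -3*((-2*x) + 7) = -21 or 21.
Step 3. [-3*((-2*x) + 7) = -21 or 21] LHS = -3·(…); ÷-3 both sides ⇒ div: (-2*x) + 7 = 7 or -7.
Step 4. [(-2*x) + 7 = 7 or -7] subtract 7: x sits inside (… + 7). So sub: -2*x = 0 or -14.
Step 5. [-2*x = 0 or -14] divide by the outer -2 ⇒ div: x = 0 or 7.

Answer: x ∈ {0, 7}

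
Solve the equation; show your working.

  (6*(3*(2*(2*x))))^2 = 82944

Step 1. [(6*(3*(2*(2*x))))^2 = 82944] 82944 ≥ 0, LHS is (·)² — take ±√, so sqrt: 6*(3*(2*(2*x))) = 288 or -288.
Step 2. [6*(3*(2*(2*x))) = 288 or -288] LHS = 6·(…); ÷6 both sides ⇒ div: 3*(2*(2*x)) = 48 or -48.
Step 3. [3*(2*(2*x)) = 48 or -48] leading coefficient 3: divide by 3, so div: 2*(2*x) = 16 or -16.
Step 4. [2*(2*x) = 16 or -16] LHS = 2·(…); ÷2 both sides. So div: 2*x = 8 or -8.
Step 5. [2*x = 8 or -8] divide by the outer 2, so div: x = 4 or -4.

Answer: x ∈ {-4, 4}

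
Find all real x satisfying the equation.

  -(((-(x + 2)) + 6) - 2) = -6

Step 1. [-(((-(x + 2)) + 6) - 2) = -6] flip signs both sides. So neg: ((-(x + 2)) + 6) - 2 = 6.
Step 2. [((-(x + 2)) + 6) - 2 = 6] peel the -2: add 2 from each side ⇒ sub: (-(x + 2)) + 6 = 8.
Step 3. [(-(x + 2)) + 6 = 8] 6 comes off first (subtract 6) ⇒ sub: -(x + 2) = 2.
Step 4. [-(x + 2) = 2] LHS negated; negate both sides ⇒ neg: x + 2 = -2.
Step 5. [x + 2 = -2] 2 comes off first (subtract 2). So sub: x = -4.

Answer: x ∈ {-4}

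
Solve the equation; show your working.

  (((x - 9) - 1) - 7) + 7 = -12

Step 1. [(((x - 9) - 1) - 7) + 7 = -12] subtract 7: x sits inside (… + 7), so sub: ((x - 9) - 1) - 7 = -19.
Step 2. [((x - 9) - 1) - 7 = -19] peel the -7: add 7 from each side, so sub: (x - 9) - 1 = -12.
Step 3. [(x - 9) - 1 = -12] the outer -1 inverts by adding 1, so sub: x - 9 = -11.
Step 4. [x - 9 = -11] add 9: x sits inside (… - 9). So sub: x = -2.

Answer: x ∈ {-2}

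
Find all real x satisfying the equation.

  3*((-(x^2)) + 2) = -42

Step 1. [3*((-(x^2)) + 2) = -42] LHS = 3·(…); ÷3 both sides ⇒ div: (-(x^2)) + 2 = -14.
Step 2. [(-(x^2)) + 2 = -14] 2 comes off first (subtract 2). So sub: -(x^2) = -16.
Step 3. [-(x^2) = -16] flip signs both sides, so neg: x^2 = 16.
Step 4. [x^2 = 16] √ both sides: 16 ≥ 0 gives two branches ⇒ sqrt: x = 4 or -4.

Answer: x ∈ {-4, 4}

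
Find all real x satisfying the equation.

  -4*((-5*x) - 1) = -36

Step 1. [-4*((-5*x) - 1) = -36] divide by the outer -4, so div: (-5*x) - 1 = 9.
Step 2. [(-5*x) - 1 = 9] -1 is outermost — add 1 both sides. So sub: -5*x = 10.
Step 3. [-5*x = 10] -5 out front; divide by -5. So div: x = -2.

Answer: x ∈ {-2}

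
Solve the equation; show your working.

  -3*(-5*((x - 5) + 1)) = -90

Step 1. [-3*(-5*((x - 5) + 1)) = -90] divide by the outer -3 ⇒ div: -5*((x - 5) + 1) = 30.
Step 2. [-5*((x - 5) + 1) = 30] -5 out front; divide by -5, so div: (x - 5) + 1 = -6.
Step 3. [(x - 5) + 1 = -6] peel the +1: subtract 1 from each side. So sub: x - 5 = -7.
Step 4. [x - 5 = -7] -5 is outermost — add 5 both sides. So sub: x = -2.

Answer: x ∈ {-2}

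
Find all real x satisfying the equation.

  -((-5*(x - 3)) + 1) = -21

Step 1. [-((-5*(x - 3)) + 1) = -21] leading − — multiply by −1 ⇒ neg: (-5*(x - 3)) + 1 = 21.
Step 2. [(-5*(x - 3)) + 1 = 21] peel the +1: subtract 1 from each side ⇒ sub: -5*(x - 3) = 20.
Step 3. [-5*(x - 3) = 20] leading coefficient -5: divide by -5. So div: x - 3 = -4.
Step 4. [x - 3 = -4] peel the -3: add 3 from each side, so sub: x = -1.

Answer: x ∈ {-1}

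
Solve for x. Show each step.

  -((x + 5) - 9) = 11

Step 1. [-((x + 5) - 9) = 11] LHS negated; negate both sides ⇒ neg: (x + 5) - 9 = -11.
Step 2. [(x + 5) - 9 = -11] peel the -9: add 9 from each side ⇒ sub: x + 5 = -2.
Step 3. [x + 5 = -2] subtract 5: x sits inside (… + 5) ⇒ sub: x = -7.

Answer: x ∈ {-7}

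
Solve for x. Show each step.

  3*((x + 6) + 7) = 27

Step 1. [3*((x + 6) + 7) = 27] 3·(inner) — divide through by 3. So div: (x + 6) + 7 = 9.
Step 2. [(x + 6) + 7 = 9] 7 comes off first (subtract 7) ⇒ sub: x + 6 = 2.
Step 3. [x + 6 = 2] +6 is outermost — subtract 6 both sides ⇒ sub: x = -4.

Answer: x ∈ {-4}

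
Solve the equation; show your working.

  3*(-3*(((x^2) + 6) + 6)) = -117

Step 1. [3*(-3*(((x^2) + 6) + 6)) = -117] LHS = 3·(…); ÷3 both sides ⇒ div: -3*(((x^2) + 6) + 6) = -39.
Step 2. [-3*(((x^2) + 6) + 6) = -39] leading coefficient -3: divide by -3 ⇒ div: ((x^2) + 6) + 6 = 13.
Step 3. [((x^2) + 6) + 6 = 13] +6 is outermost — subtract 6 both sides ⇒ sub: (x^2) + 6 = 7.
Step 4. [(x^2) + 6 = 7] +6 is outermost — subtract 6 both sides ⇒ sub: x^2 = 1.
Step 5. [x^2 = 1] √ both sides: 1 ≥ 0 gives two branches ⇒ sqrt: x = 1 or -1.

Answer: x ∈ {-1, 1}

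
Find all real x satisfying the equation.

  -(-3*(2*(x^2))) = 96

Step 1. [-(-3*(2*(x^2))) = 96] LHS negated; negate both sides. So neg: -3*(2*(x^2)) = -96.
Step 2. [-3*(2*(x^2)) = -96] divide by the outer -3, so div: 2*(x^2) = 32.
Step 3. [2*(x^2) = 32] 2 out front; divide by 2. So div: x^2 = 16.
Step 4. [x^2 = 16] √ both sides: 16 ≥ 0 gives two branches, so sqrt: x = 4 or -4.

Answer: x ∈ {-4, 4}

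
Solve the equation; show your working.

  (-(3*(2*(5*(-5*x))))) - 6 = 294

Step 1. [(-(3*(2*(5*(-5*x))))) - 6 = 294] -6 is outermost — add 6 both sides ⇒ sub: -(3*(2*(5*(-5*x)))) = 300.
Step 2. [-(3*(2*(5*(-5*x)))) = 300] flip signs both sides ⇒ neg: 3*(2*(5*(-5*x))) = -300.
Step 3. [3*(2*(5*(-5*x))) = -300] leading coefficient 3: divide by 3. So div: 2*(5*(-5*x)) = -100.
Step 4. [2*(5*(-5*x)) = -100] divide by the outer 2. So div: 5*(-5*x) = -50.
Step 5. [5*(-5*x) = -50] leading coefficient 5: divide by 5, so div: -5*x = -10.
Step 6. [-5*x = -10] -5 out front; divide by -5 ⇒ div: x = 2.

Answer: x ∈ {2}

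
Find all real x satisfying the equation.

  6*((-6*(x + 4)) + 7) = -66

Step 1. [6*((-6*(x + 4)) + 7) = -66] LHS = 6·(…); ÷6 both sides ⇒ div: (-6*(x + 4)) + 7 = -11.
Step 2. [(-6*(x + 4)) + 7 = -11] peel the +7: subtract 7 from each side ⇒ sub: -6*(x + 4) = -18.
Step 3. [-6*(x + 4) = -18] leading coefficient -6: divide by -6 ⇒ div: x + 4 = 3.
Step 4. [x + 4 = 3] 4 comes off first (subtract 4), so sub: x = -1.

Answer: x ∈ {-1}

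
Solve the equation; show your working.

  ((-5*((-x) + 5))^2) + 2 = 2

Step 1. [((-5*((-x) + 5))^2) + 2 = 2] 2 comes off first (subtract 2), so sub: (-5*((-x) + 5))^2 = 0.
Step 2. [(-5*((-x) + 5))^2 = 0] LHS squared, RHS 0 ≥ 0: apply √ (±), so sqrt: -5*((-x) + 5) = 0.
Step 3. [-5*((-x) + 5) = 0] divide by the outer -5. So div: (-x) + 5 = 0.
Step 4. [(-x) + 5 = 0] the outer +5 inverts by subtracting 5 ⇒ sub: -x = -5.
Step 5. [-x = -5] LHS negated; negate both sides ⇒ neg: x = 5.

Answer: x ∈ {5}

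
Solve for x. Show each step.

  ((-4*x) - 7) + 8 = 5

Step 1. [((-4*x) - 7) + 8 = 5] peel the +8: subtract 8 from each side, so sub: (-4*x) - 7 = -3.
Step 2. [(-4*x) - 7 = -3] 7 comes off first (add 7), so sub: -4*x = 4.
Step 3. [-4*x = 4] divide by the outer -4, so div: x = -1.

Answer: x ∈ {-1}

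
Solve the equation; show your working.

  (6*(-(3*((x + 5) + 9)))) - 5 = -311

Step 1. [(6*(-(3*((x + 5) + 9)))) - 5 = -311] -5 is outermost — add 5 both sides, so sub: 6*(-(3*((x + 5) + 9))) = -306.
Step 2. [6*(-(3*((x + 5) + 9))) = -306] 6 out front; divide by 6. So div: -(3*((x + 5) + 9)) = -51.
Step 3. [-(3*((x + 5) + 9)) = -51] LHS negated; negate both sides, so neg: 3*((x + 5) + 9) = 51.
Step 4. [3*((x + 5) + 9) = 51] divide by the outer 3 ⇒ div: (x + 5) + 9 = 17.
Step 5. [(x + 5) + 9 = 17] 9 comes off first (subtract 9), so sub: x + 5 = 8.
Step 6. [x + 5 = 8] 5 comes off first (subtract 5). So sub: x = 3.

Answer: x ∈ {3}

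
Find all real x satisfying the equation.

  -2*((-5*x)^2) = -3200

Step 1. [-2*((-5*x)^2) = -3200] -2·(inner) — divide through by -2 ⇒ div: (-5*x)^2 = 1600.
Step 2. [(-5*x)^2 = 1600] √ both sides: 1600 ≥ 0 gives two branches, so sqrt: -5*x = 40 or -40.
Step 3. [-5*x = 40 or -40] -5·(inner) — divide through by -5 ⇒ div: x = -8 or 8.

Answer: x ∈ {-8, 8}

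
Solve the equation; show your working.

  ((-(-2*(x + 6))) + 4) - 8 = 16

Step 1. [((-(-2*(x + 6))) + 4) - 8 = 16] peel the -8: add 8 from each side. So sub: (-(-2*(x + 6))) + 4 = 24.
Step 2. [(-(-2*(x + 6))) + 4 = 24] peel the +4: subtract 4 from each side. So sub: -(-2*(x + 6)) = 20.
Step 3. [-(-2*(x + 6)) = 20] flip signs both sides, so neg: -2*(x + 6) = -20.
Step 4. [-2*(x + 6) = -20] -2·(inner) — divide through by -2. So div: x + 6 = 10.
Step 5. [x + 6 = 10] 6 comes off first (subtract 6) ⇒ sub: x = 4.

Answer: x ∈ {4}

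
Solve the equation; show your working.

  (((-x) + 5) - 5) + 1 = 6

Step 1. [(((-x) + 5) - 5) + 1 = 6] subtract 1: x sits inside (… + 1). So sub: ((-x) + 5) - 5 = 5.
Step 2. [((-x) + 5) - 5 = 5] 5 comes off first (add 5), so sub: (-x) + 5 = 10.
Step 3. [(-x) + 5 = 10] 5 comes off first (subtract 5), so sub: -x = 5.
Step 4. [-x = 5] LHS negated; negate both sides, so neg: x = -5.

Answer: x ∈ {-5}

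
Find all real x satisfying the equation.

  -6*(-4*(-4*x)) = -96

Step 1. [-6*(-4*(-4*x)) = -96] -6 out front; divide by -6 ⇒ div: -4*(-4*x) = 16.
Step 2. [-4*(-4*x) = 16] divide by the outer -4 ⇒ div: -4*x = -4.
Step 3. [-4*x = -4] LHS = -4·(…); ÷-4 both sides. So div: x = 1.

Answer: x ∈ {1}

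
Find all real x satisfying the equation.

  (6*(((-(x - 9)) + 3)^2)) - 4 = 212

Step 1. [(6*(((-(x - 9)) + 3)^2)) - 4 = 212] 4 comes off first (add 4). So sub: 6*(((-(x - 9)) + 3)^2) = 216.
Step 2. [6*(((-(x - 9)) + 3)^2) = 216] 6 out front; divide by 6. So div: ((-(x - 9)) + 3)^2 = 36.
Step 3. [((-(x - 9)) + 3)^2 = 36] 36 ≥ 0, LHS is (·)² — take ±√ ⇒ sqrt: (-(x - 9)) + 3 = 6 or -6.
Step 4. [(-(x - 9)) + 3 = 6 or -6] +3 is outermost — subtract 3 both sides. So sub: -(x - 9) = 3 or -9.
Step 5. [-(x - 9) = 3 or -9] flip signs both sides ⇒ neg: x - 9 = -3 or 9.
Step 6. [x - 9 = -3 or 9] 9 comes off first (add 9), so sub: x = 6 or 18.

Answer: x ∈ {6, 18}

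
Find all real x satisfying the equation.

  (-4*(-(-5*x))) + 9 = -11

Step 1. [(-4*(-(-5*x))) + 9 = -11] subtract 9: x sits inside (… + 9), so sub: -4*(-(-5*x)) = -20.
Step 2. [-4*(-(-5*x)) = -20] -4·(inner) — divide through by -4, so div: -(-5*x) = 5.
Step 3. [-(-5*x) = 5] LHS negated; negate both sides ⇒ neg: -5*x = -5.
Step 4. [-5*x = -5] -5·(inner) — divide through by -5. So div: x = 1.

Answer: x ∈ {1}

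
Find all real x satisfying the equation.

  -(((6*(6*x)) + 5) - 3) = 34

Step 1. [-(((6*(6*x)) + 5) - 3) = 34] leading − — multiply by −1, so neg: ((6*(6*x)) + 5) - 3 = -34.
Step 2. [((6*(6*x)) + 5) - 3 = -34] 3 comes off first (add 3), so sub: (6*(6*x)) + 5 = -31.
Step 3. [(6*(6*x)) + 5 = -31] 5 comes off first (subtract 5), so sub: 6*(6*x) = -36.
Step 4. [6*(6*x) = -36] LHS = 6·(…); ÷6 both sides, so div: 6*x = -6.
Step 5. [6*x = -6] 6 out front; divide by 6 ⇒ div: x = -1.

Answer: x ∈ {-1}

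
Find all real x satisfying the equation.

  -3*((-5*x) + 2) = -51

Step 1. [-3*((-5*x) + 2) = -51] divide by the outer -3, so div: (-5*x) + 2 = 17.
Step 2. [(-5*x) + 2 = 17] the outer +2 inverts by subtracting 2. So sub: -5*x = 15.
Step 3. [-5*x = 15] leading coefficient -5: divide by -5 ⇒ div: x = -3.

Answer: x ∈ {-3}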